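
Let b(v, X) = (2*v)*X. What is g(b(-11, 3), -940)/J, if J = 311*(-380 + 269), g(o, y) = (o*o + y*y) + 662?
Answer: -296206/11507 ≈ -25.741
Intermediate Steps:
b(v, X) = 2*X*v
g(o, y) = 662 + o² + y² (g(o, y) = (o² + y²) + 662 = 662 + o² + y²)
J = -34521 (J = 311*(-111) = -34521)
g(b(-11, 3), -940)/J = (662 + (2*3*(-11))² + (-940)²)/(-34521) = (662 + (-66)² + 883600)*(-1/34521) = (662 + 4356 + 883600)*(-1/34521) = 888618*(-1/34521) = -296206/11507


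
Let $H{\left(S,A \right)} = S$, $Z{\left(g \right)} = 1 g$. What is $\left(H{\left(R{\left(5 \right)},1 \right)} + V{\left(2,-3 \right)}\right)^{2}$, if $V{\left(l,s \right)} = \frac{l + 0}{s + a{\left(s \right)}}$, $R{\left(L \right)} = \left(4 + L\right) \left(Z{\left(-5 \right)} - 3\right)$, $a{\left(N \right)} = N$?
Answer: $\frac{47089}{9} \approx 5232.1$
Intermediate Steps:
$Z{\left(g \right)} = g$
$R{\left(L \right)} = -32 - 8 L$ ($R{\left(L \right)} = \left(4 + L\right) \left(-5 - 3\right) = \left(4 + L\right) \left(-8\right) = -32 - 8 L$)
$V{\left(l,s \right)} = \frac{l}{2 s}$ ($V{\left(l,s \right)} = \frac{l + 0}{s + s} = \frac{l}{2 s}$)
$\left(H{\left(R{\left(5 \right)},1 \right)} + V{\left(2,-3 \right)}\right)^{2} = \left(\left(-32 - 40\right) + \frac{1}{2} \cdot 2 \frac{1}{-3}\right)^{2} = \left(\left(-32 - 40\right) + \frac{1}{2} \cdot 2 \left(- \frac{1}{3}\right)\right)^{2} = \left(-72 - \frac{1}{3}\right)^{2} = \left(- \frac{217}{3}\right)^{2} = \frac{47089}{9}$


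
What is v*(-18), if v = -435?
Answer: 7830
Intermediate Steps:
v*(-18) = -435*(-18) = 7830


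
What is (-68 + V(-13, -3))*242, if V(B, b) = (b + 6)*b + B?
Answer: -21780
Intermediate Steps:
V(B, b) = B + b*(6 + b) (V(B, b) = (6 + b)*b + B = b*(6 + b) + B = B + b*(6 + b))
(-68 + V(-13, -3))*242 = (-68 + (-13 + (-3)² + 6*(-3)))*242 = (-68 + (-13 + 9 - 18))*242 = (-68 - 22)*242 = -90*242 = -21780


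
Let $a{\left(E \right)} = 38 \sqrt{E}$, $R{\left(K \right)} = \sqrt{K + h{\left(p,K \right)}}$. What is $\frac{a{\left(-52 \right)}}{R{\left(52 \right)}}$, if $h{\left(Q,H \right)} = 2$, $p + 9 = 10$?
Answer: $\frac{38 i \sqrt{78}}{9} \approx 37.29 i$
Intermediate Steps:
$p = 1$ ($p = -9 + 10 = 1$)
$R{\left(K \right)} = \sqrt{2 + K}$ ($R{\left(K \right)} = \sqrt{K + 2} = \sqrt{2 + K}$)
$\frac{a{\left(-52 \right)}}{R{\left(52 \right)}} = \frac{38 \sqrt{-52}}{\sqrt{2 + 52}} = \frac{38 \cdot 2 i \sqrt{13}}{\sqrt{54}} = \frac{76 i \sqrt{13}}{3 \sqrt{6}} = 76 i \sqrt{13} \frac{\sqrt{6}}{18} = \frac{38 i \sqrt{78}}{9}$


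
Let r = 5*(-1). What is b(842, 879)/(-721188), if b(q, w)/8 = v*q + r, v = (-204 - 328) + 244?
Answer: 485002/180297 ≈ 2.6900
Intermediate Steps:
v = -288 (v = -532 + 244 = -288)
r = -5
b(q, w) = -40 - 2304*q (b(q, w) = 8*(-288*q - 5) = 8*(-5 - 288*q) = -40 - 2304*q)
b(842, 879)/(-721188) = (-40 - 2304*842)/(-721188) = (-40 - 1939968)*(-1/721188) = -1940008*(-1/721188) = 485002/180297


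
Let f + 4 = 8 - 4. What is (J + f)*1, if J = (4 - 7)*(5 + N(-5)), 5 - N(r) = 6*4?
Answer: 42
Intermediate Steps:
f = 0 (f = -4 + (8 - 4) = -4 + 4 = 0)
N(r) = -19 (N(r) = 5 - 6*4 = 5 - 1*24 = 5 - 24 = -19)
J = 42 (J = (4 - 7)*(5 - 19) = -3*(-14) = 42)
(J + f)*1 = (42 + 0)*1 = 42*1 = 42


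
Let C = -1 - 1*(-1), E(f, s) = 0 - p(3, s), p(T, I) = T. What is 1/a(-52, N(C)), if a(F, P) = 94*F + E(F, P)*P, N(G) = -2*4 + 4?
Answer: -1/4876 ≈ -0.00020509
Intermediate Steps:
E(f, s) = -3 (E(f, s) = 0 - 1*3 = 0 - 3 = -3)
C = 0 (C = -1 + 1 = 0)
N(G) = -4 (N(G) = -8 + 4 = -4)
a(F, P) = -3*P + 94*F (a(F, P) = 94*F - 3*P = -3*P + 94*F)
1/a(-52, N(C)) = 1/(-3*(-4) + 94*(-52)) = 1/(12 - 4888) = 1/(-4876) = -1/4876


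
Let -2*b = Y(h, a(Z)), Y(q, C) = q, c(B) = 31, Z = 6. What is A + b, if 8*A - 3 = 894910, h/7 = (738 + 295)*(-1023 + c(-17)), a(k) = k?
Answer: 29587521/8 ≈ 3.6984e+6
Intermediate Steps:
h = -7173152 (h = 7*((738 + 295)*(-1023 + 31)) = 7*(1033*(-992)) = 7*(-1024736) = -7173152)
A = 894913/8 (A = 3/8 + (1/8)*894910 = 3/8 + 447455/4 = 894913/8 ≈ 1.1186e+5)
b = 3586576 (b = -1/2*(-7173152) = 3586576)
A + b = 894913/8 + 3586576 = 29587521/8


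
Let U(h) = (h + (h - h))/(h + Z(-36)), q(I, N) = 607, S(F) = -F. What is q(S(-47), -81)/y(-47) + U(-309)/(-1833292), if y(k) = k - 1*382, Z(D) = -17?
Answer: -362775620105/256393219368 ≈ -1.4149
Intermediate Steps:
y(k) = -382 + k (y(k) = k - 382 = -382 + k)
U(h) = h/(-17 + h) (U(h) = (h + (h - h))/(h - 17) = (h + 0)/(-17 + h) = h/(-17 + h))
q(S(-47), -81)/y(-47) + U(-309)/(-1833292) = 607/(-382 - 47) - 309/(-17 - 309)/(-1833292) = 607/(-429) - 309/(-326)*(-1/1833292) = 607*(-1/429) - 309*(-1/326)*(-1/1833292) = -607/429 + (309/326)*(-1/1833292) = -607/429 - 309/597653192 = -362775620105/256393219368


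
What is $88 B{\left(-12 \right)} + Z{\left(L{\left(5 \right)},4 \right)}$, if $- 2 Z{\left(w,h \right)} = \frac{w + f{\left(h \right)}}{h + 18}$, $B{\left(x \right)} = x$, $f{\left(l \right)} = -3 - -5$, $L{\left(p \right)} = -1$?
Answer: $- \frac{46465}{44} \approx -1056.0$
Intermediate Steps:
$f{\left(l \right)} = 2$ ($f{\left(l \right)} = -3 + 5 = 2$)
$Z{\left(w,h \right)} = - \frac{2 + w}{2 \left(18 + h\right)}$ ($Z{\left(w,h \right)} = - \frac{\left(w + 2\right) \frac{1}{h + 18}}{2} = - \frac{\left(2 + w\right) \frac{1}{18 + h}}{2} = - \frac{\frac{1}{18 + h} \left(2 + w\right)}{2} = - \frac{2 + w}{2 \left(18 + h\right)}$)
$88 B{\left(-12 \right)} + Z{\left(L{\left(5 \right)},4 \right)} = 88 \left(-12\right) + \frac{-2 - -1}{2 \left(18 + 4\right)} = -1056 + \frac{-2 + 1}{2 \cdot 22} = -1056 + \frac{1}{2} \cdot \frac{1}{22} \left(-1\right) = -1056 - \frac{1}{44} = - \frac{46465}{44}$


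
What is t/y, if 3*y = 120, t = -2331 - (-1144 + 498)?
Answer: -337/8 ≈ -42.125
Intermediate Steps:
t = -1685 (t = -2331 - 1*(-646) = -2331 + 646 = -1685)
y = 40 (y = (⅓)*120 = 40)
t/y = -1685/40 = -1685*1/40 = -337/8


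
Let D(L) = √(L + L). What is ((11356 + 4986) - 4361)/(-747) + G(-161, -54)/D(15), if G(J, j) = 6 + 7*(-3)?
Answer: -11981/747 - √30/2 ≈ -18.777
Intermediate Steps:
G(J, j) = -15 (G(J, j) = 6 - 21 = -15)
D(L) = √2*√L (D(L) = √(2*L) = √2*√L)
((11356 + 4986) - 4361)/(-747) + G(-161, -54)/D(15) = ((11356 + 4986) - 4361)/(-747) - 15*√30/30 = (16342 - 4361)*(-1/747) - 15*√30/30 = 11981*(-1/747) - √30/2 = -11981/747 - √30/2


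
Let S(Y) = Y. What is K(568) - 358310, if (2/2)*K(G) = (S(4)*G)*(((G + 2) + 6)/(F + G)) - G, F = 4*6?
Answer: -13196694/37 ≈ -3.5667e+5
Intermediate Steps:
F = 24
K(G) = -G + 4*G*(8 + G)/(24 + G) (K(G) = (4*G)*(((G + 2) + 6)/(24 + G)) - G = (4*G)*(((2 + G) + 6)/(24 + G)) - G = (4*G)*((8 + G)/(24 + G)) - G = 4*G*(8 + G)/(24 + G) - G = -G + 4*G*(8 + G)/(24 + G))
K(568) - 358310 = 568*(8 + 3*568)/(24 + 568) - 358310 = 568*(8 + 1704)/592 - 358310 = 568*(1/592)*1712 - 358310 = 60776/37 - 358310 = -13196694/37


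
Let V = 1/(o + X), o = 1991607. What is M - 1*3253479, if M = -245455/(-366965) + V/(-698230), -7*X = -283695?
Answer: -2371655630842825212976471/728960020466864160 ≈ -3.2535e+6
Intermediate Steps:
X = 283695/7 (X = -⅐*(-283695) = 283695/7 ≈ 40528.)
V = 7/14224944 (V = 1/(1991607 + 283695/7) = 1/(14224944/7) = 7/14224944 ≈ 4.9209e-7)
M = 487585687527436169/728960020466864160 (M = -245455/(-366965) + (7/14224944)/(-698230) = -245455*(-1/366965) + (7/14224944)*(-1/698230) = 49091/73393 - 7/9932282649120 = 487585687527436169/728960020466864160 ≈ 0.66888)
M - 1*3253479 = 487585687527436169/728960020466864160 - 1*3253479 = 487585687527436169/728960020466864160 - 3253479 = -2371655630842825212976471/728960020466864160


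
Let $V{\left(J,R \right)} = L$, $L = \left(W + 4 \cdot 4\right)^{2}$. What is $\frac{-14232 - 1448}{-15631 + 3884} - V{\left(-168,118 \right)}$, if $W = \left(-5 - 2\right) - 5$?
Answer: $- \frac{172272}{11747} \approx -14.665$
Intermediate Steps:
$W = -12$ ($W = -7 - 5 = -12$)
$L = 16$ ($L = \left(-12 + 4 \cdot 4\right)^{2} = \left(-12 + 16\right)^{2} = 4^{2} = 16$)
$V{\left(J,R \right)} = 16$
$\frac{-14232 - 1448}{-15631 + 3884} - V{\left(-168,118 \right)} = \frac{-14232 - 1448}{-15631 + 3884} - 16 = - \frac{15680}{-11747} - 16 = \left(-15680\right) \left(- \frac{1}{11747}\right) - 16 = \frac{15680}{11747} - 16 = - \frac{172272}{11747}$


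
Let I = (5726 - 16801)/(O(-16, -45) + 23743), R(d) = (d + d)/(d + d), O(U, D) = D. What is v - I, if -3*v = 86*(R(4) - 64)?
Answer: 42809663/23698 ≈ 1806.5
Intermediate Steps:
R(d) = 1 (R(d) = (2*d)/((2*d)) = (2*d)*(1/(2*d)) = 1)
I = -11075/23698 (I = (5726 - 16801)/(-45 + 23743) = -11075/23698 ≈ -0.46734)
v = 1806 (v = -86*(1 - 64)/3 = -86*(-63)/3 = -⅓*(-5418) = 1806)
v - I = 1806 - 1*(-11075/23698) = 1806 + 11075/23698 = 42809663/23698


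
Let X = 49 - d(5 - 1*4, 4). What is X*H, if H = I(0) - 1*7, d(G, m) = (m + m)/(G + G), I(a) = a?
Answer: -315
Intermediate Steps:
d(G, m) = m/G (d(G, m) = (2*m)/((2*G)) = (2*m)*(1/(2*G)) = m/G)
X = 45 (X = 49 - 4/(5 - 1*4) = 49 - 4/(5 - 4) = 49 - 4/1 = 49 - 4 = 45)
H = -7 (H = 0 - 1*7 = 0 - 7 = -7)
X*H = 45*(-7) = -315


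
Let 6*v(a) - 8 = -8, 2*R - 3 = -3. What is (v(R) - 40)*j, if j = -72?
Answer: 2880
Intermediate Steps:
R = 0 (R = 3/2 + (½)*(-3) = 3/2 - 3/2 = 0)
v(a) = 0 (v(a) = 4/3 + (⅙)*(-8) = 4/3 - 4/3 = 0)
(v(R) - 40)*j = (0 - 40)*(-72) = -40*(-72) = 2880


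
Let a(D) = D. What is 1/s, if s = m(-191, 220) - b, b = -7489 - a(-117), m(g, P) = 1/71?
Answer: 71/523413 ≈ 0.00013565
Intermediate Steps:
m(g, P) = 1/71
b = -7372 (b = -7489 - 1*(-117) = -7489 + 117 = -7372)
s = 523413/71 (s = 1/71 - 1*(-7372) = 1/71 + 7372 = 523413/71 ≈ 7372.0)
1/s = 1/(523413/71) = 71/523413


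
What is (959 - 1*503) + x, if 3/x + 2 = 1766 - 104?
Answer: 756963/1660 ≈ 456.00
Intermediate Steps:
x = 3/1660 (x = 3/(-2 + (1766 - 104)) = 3/(-2 + 1662) = 3/1660 ≈ 0.0018072)
(959 - 1*503) + x = (959 - 1*503) + 3/1660 = (959 - 503) + 3/1660 = 456 + 3/1660 = 756963/1660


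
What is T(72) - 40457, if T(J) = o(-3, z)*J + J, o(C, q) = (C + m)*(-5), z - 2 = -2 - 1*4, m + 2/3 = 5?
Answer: -40865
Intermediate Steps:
m = 13/3 (m = -⅔ + 5 = 13/3 ≈ 4.3333)
z = -4 (z = 2 + (-2 - 1*4) = 2 + (-2 - 4) = 2 - 6 = -4)
o(C, q) = -65/3 - 5*C (o(C, q) = (C + 13/3)*(-5) = (13/3 + C)*(-5) = -65/3 - 5*C)
T(J) = -17*J/3 (T(J) = (-65/3 - 5*(-3))*J + J = (-65/3 + 15)*J + J = -20*J/3 + J = -17*J/3)
T(72) - 40457 = -17/3*72 - 40457 = -408 - 40457 = -40865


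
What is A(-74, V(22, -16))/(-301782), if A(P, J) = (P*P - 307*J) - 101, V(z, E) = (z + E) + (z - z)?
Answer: -3533/301782 ≈ -0.011707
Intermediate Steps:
V(z, E) = E + z (V(z, E) = (E + z) + 0 = E + z)
A(P, J) = -101 + P**2 - 307*J (A(P, J) = (P**2 - 307*J) - 101 = -101 + P**2 - 307*J)
A(-74, V(22, -16))/(-301782) = (-101 + (-74)**2 - 307*(-16 + 22))/(-301782) = (-101 + 5476 - 307*6)*(-1/301782) = (-101 + 5476 - 1842)*(-1/301782) = 3533*(-1/301782) = -3533/301782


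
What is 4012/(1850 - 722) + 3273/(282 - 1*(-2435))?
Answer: 3648137/766194 ≈ 4.7614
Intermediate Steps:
4012/(1850 - 722) + 3273/(282 - 1*(-2435)) = 4012/1128 + 3273/(282 + 2435) = 4012*(1/1128) + 3273/2717 = 1003/282 + 3273*(1/2717) = 1003/282 + 3273/2717 = 3648137/766194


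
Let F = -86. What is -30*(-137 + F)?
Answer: 6690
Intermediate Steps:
-30*(-137 + F) = -30*(-137 - 86) = -30*(-223) = 6690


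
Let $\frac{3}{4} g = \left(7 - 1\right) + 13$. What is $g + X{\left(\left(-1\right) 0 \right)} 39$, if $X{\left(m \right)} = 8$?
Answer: $\frac{1012}{3} \approx 337.33$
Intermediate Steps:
$g = \frac{76}{3}$ ($g = \frac{4 \left(\left(7 - 1\right) + 13\right)}{3} = \frac{4 \left(6 + 13\right)}{3} = \frac{4}{3} \cdot 19 = \frac{76}{3} \approx 25.333$)
$g + X{\left(\left(-1\right) 0 \right)} 39 = \frac{76}{3} + 8 \cdot 39 = \frac{76}{3} + 312 = \frac{1012}{3}$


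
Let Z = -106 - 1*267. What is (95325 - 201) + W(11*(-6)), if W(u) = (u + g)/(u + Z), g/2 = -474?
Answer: 41760450/439 ≈ 95126.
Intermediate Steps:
g = -948 (g = 2*(-474) = -948)
Z = -373 (Z = -106 - 267 = -373)
W(u) = (-948 + u)/(-373 + u) (W(u) = (u - 948)/(u - 373) = (-948 + u)/(-373 + u))
(95325 - 201) + W(11*(-6)) = (95325 - 201) + (-948 + 11*(-6))/(-373 + 11*(-6)) = 95124 + (-948 - 66)/(-373 - 66) = 95124 - 1014/(-439) = 95124 - 1/439*(-1014) = 95124 + 1014/439 = 41760450/439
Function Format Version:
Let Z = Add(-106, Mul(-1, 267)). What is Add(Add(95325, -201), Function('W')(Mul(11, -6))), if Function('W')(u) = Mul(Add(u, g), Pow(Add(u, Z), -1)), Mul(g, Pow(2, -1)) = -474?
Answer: Rational(41760450, 439) ≈ 95126.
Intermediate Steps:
g = -948 (g = Mul(2, -474) = -948)
Z = -373 (Z = Add(-106, -267) = -373)
Function('W')(u) = Mul(Pow(Add(-373, u), -1), Add(-948, u)) (Function('W')(u) = Mul(Add(u, -948), Pow(Add(u, -373), -1)) = Mul(Add(-948, u), Pow(Add(-373, u), -1)) = Mul(Pow(Add(-373, u), -1), Add(-948, u)))
Add(Add(95325, -201), Function('W')(Mul(11, -6))) = Add(Add(95325, -201), Mul(Pow(Add(-373, Mul(11, -6)), -1), Add(-948, Mul(11, -6)))) = Add(95124, Mul(Pow(Add(-373, -66), -1), Add(-948, -66))) = Add(95124, Mul(Pow(-439, -1), -1014)) = Add(95124, Mul(Rational(-1, 439), -1014)) = Add(95124, Rational(1014, 439)) = Rational(41760450, 439)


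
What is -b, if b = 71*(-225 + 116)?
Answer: 7739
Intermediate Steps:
b = -7739 (b = 71*(-109) = -7739)
-b = -1*(-7739) = 7739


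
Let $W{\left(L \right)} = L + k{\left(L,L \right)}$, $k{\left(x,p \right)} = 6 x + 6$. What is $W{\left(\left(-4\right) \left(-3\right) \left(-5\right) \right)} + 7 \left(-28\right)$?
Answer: $-610$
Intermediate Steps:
$k{\left(x,p \right)} = 6 + 6 x$
$W{\left(L \right)} = 6 + 7 L$ ($W{\left(L \right)} = L + \left(6 + 6 L\right) = 6 + 7 L$)
$W{\left(\left(-4\right) \left(-3\right) \left(-5\right) \right)} + 7 \left(-28\right) = \left(6 + 7 \left(-4\right) \left(-3\right) \left(-5\right)\right) + 7 \left(-28\right) = \left(6 + 7 \cdot 12 \left(-5\right)\right) - 196 = \left(6 + 7 \left(-60\right)\right) - 196 = \left(6 - 420\right) - 196 = -414 - 196 = -610$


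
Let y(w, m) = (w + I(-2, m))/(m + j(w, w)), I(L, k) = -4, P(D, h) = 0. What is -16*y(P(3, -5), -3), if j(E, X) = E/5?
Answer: -64/3 ≈ -21.333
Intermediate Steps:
j(E, X) = E/5 (j(E, X) = E*(⅕) = E/5)
y(w, m) = (-4 + w)/(m + w/5) (y(w, m) = (w - 4)/(m + w/5) = (-4 + w)/(m + w/5))
-16*y(P(3, -5), -3) = -80*(-4 + 0)/(0 + 5*(-3)) = -80*(-4)/(0 - 15) = -80*(-4)/(-15) = -80*(-1)*(-4)/15 = -16*4/3 = -64/3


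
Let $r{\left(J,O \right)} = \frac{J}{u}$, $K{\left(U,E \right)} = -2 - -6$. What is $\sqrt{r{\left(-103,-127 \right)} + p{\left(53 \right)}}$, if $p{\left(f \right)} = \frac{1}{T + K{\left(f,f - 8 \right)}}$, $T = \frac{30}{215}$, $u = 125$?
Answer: $\frac{i \sqrt{11533510}}{4450} \approx 0.76317 i$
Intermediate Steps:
$K{\left(U,E \right)} = 4$ ($K{\left(U,E \right)} = -2 + 6 = 4$)
$T = \frac{6}{43}$ ($T = 30 \cdot \frac{1}{215} = \frac{6}{43} \approx 0.13953$)
$r{\left(J,O \right)} = \frac{J}{125}$
$p{\left(f \right)} = \frac{43}{178}$ ($p{\left(f \right)} = \frac{1}{\frac{6}{43} + 4} = \frac{1}{\frac{178}{43}} = \frac{43}{178}$)
$\sqrt{r{\left(-103,-127 \right)} + p{\left(53 \right)}} = \sqrt{\frac{1}{125} \left(-103\right) + \frac{43}{178}} = \sqrt{- \frac{103}{125} + \frac{43}{178}} = \sqrt{- \frac{12959}{22250}} = \frac{i \sqrt{11533510}}{4450}$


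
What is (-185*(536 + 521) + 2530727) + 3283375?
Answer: 5618557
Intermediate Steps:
(-185*(536 + 521) + 2530727) + 3283375 = (-185*1057 + 2530727) + 3283375 = (-195545 + 2530727) + 3283375 = 2335182 + 3283375 = 5618557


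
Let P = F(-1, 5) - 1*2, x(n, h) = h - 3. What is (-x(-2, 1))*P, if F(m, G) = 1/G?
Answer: -18/5 ≈ -3.6000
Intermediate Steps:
x(n, h) = -3 + h
P = -9/5 (P = 1/5 - 1*2 = ⅕ - 2 = -9/5 ≈ -1.8000)
(-x(-2, 1))*P = -(-3 + 1)*(-9/5) = -1*(-2)*(-9/5) = 2*(-9/5) = -18/5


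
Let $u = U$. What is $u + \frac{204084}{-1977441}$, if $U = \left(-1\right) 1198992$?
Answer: $- \frac{790312047852}{659147} \approx -1.199 \cdot 10^{6}$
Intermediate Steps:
$U = -1198992$
$u = -1198992$
$u + \frac{204084}{-1977441} = -1198992 + \frac{204084}{-1977441} = -1198992 + 204084 \left(- \frac{1}{1977441}\right) = -1198992 - \frac{68028}{659147} = - \frac{790312047852}{659147}$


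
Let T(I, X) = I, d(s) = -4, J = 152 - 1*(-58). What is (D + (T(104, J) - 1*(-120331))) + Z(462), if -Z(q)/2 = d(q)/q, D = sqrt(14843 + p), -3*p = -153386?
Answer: 27820489/231 + sqrt(593745)/3 ≈ 1.2069e+5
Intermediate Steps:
J = 210 (J = 152 + 58 = 210)
p = 153386/3 (p = -1/3*(-153386) = 153386/3 ≈ 51129.)
D = sqrt(593745)/3 (D = sqrt(14843 + 153386/3) = sqrt(197915/3) = sqrt(593745)/3 ≈ 256.85)
Z(q) = 8/q (Z(q) = -(-8)/q = 8/q)
(D + (T(104, J) - 1*(-120331))) + Z(462) = (sqrt(593745)/3 + (104 - 1*(-120331))) + 8/462 = (sqrt(593745)/3 + (104 + 120331)) + 8*(1/462) = (sqrt(593745)/3 + 120435) + 4/231 = (120435 + sqrt(593745)/3) + 4/231 = 27820489/231 + sqrt(593745)/3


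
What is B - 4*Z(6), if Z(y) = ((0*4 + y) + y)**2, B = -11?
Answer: -587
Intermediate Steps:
Z(y) = 4*y**2 (Z(y) = ((0 + y) + y)**2 = (y + y)**2 = (2*y)**2 = 4*y**2)
B - 4*Z(6) = -11 - 16*6**2 = -11 - 16*36 = -11 - 4*144 = -11 - 576 = -587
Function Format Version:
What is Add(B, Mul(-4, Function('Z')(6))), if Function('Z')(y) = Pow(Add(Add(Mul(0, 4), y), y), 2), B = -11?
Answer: -587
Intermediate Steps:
Function('Z')(y) = Mul(4, Pow(y, 2)) (Function('Z')(y) = Pow(Add(Add(0, y), y), 2) = Pow(Add(y, y), 2) = Pow(Mul(2, y), 2) = Mul(4, Pow(y, 2)))
Add(B, Mul(-4, Function('Z')(6))) = Add(-11, Mul(-4, Mul(4, Pow(6, 2)))) = Add(-11, Mul(-4, Mul(4, 36))) = Add(-11, Mul(-4, 144)) = Add(-11, -576) = -587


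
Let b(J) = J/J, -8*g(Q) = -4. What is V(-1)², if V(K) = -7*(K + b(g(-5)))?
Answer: 0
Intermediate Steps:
g(Q) = ½ (g(Q) = -⅛*(-4) = ½)
b(J) = 1
V(K) = -7 - 7*K (V(K) = -7*(K + 1) = -7*(1 + K) = -7 - 7*K)
V(-1)² = (-7 - 7*(-1))² = (-7 + 7)² = 0² = 0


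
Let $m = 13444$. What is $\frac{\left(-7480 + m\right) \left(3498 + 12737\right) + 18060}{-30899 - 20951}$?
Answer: $- \frac{31752}{17} \approx -1867.8$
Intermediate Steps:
$\frac{\left(-7480 + m\right) \left(3498 + 12737\right) + 18060}{-30899 - 20951} = \frac{\left(-7480 + 13444\right) \left(3498 + 12737\right) + 18060}{-30899 - 20951} = \frac{5964 \cdot 16235 + 18060}{-51850} = \left(96825540 + 18060\right) \left(- \frac{1}{51850}\right) = 96843600 \left(- \frac{1}{51850}\right) = - \frac{31752}{17}$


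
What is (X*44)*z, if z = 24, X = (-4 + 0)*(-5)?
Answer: 21120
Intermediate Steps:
X = 20 (X = -4*(-5) = 20)
(X*44)*z = (20*44)*24 = 880*24 = 21120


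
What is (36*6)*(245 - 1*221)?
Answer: 5184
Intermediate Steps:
(36*6)*(245 - 1*221) = 216*(245 - 221) = 216*24 = 5184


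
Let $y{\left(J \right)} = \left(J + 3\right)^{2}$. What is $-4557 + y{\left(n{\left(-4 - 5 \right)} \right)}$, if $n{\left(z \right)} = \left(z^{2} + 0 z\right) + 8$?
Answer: $3907$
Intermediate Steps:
$n{\left(z \right)} = 8 + z^{2}$ ($n{\left(z \right)} = \left(z^{2} + 0\right) + 8 = z^{2} + 8 = 8 + z^{2}$)
$y{\left(J \right)} = \left(3 + J\right)^{2}$
$-4557 + y{\left(n{\left(-4 - 5 \right)} \right)} = -4557 + \left(3 + \left(8 + \left(-4 - 5\right)^{2}\right)\right)^{2} = -4557 + \left(3 + \left(8 + \left(-9\right)^{2}\right)\right)^{2} = -4557 + \left(3 + \left(8 + 81\right)\right)^{2} = -4557 + \left(3 + 89\right)^{2} = -4557 + 92^{2} = -4557 + 8464 = 3907$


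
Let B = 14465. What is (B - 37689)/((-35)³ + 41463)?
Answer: 5806/353 ≈ 16.448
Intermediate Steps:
(B - 37689)/((-35)³ + 41463) = (14465 - 37689)/((-35)³ + 41463) = -23224/(-42875 + 41463) = -23224/(-1412) = -23224*(-1/1412) = 5806/353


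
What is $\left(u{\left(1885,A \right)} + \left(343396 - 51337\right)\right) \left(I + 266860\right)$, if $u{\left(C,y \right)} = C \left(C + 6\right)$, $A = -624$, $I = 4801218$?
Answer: $19545519206332$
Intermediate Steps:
$u{\left(C,y \right)} = C \left(6 + C\right)$
$\left(u{\left(1885,A \right)} + \left(343396 - 51337\right)\right) \left(I + 266860\right) = \left(1885 \left(6 + 1885\right) + \left(343396 - 51337\right)\right) \left(4801218 + 266860\right) = \left(1885 \cdot 1891 + \left(343396 - 51337\right)\right) 5068078 = \left(3564535 + 292059\right) 5068078 = 3856594 \cdot 5068078 = 19545519206332$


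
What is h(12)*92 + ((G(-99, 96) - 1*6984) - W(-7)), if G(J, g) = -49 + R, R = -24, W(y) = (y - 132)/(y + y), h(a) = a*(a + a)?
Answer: 272007/14 ≈ 19429.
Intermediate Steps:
h(a) = 2*a² (h(a) = a*(2*a) = 2*a²)
W(y) = (-132 + y)/(2*y) (W(y) = (-132 + y)/((2*y)) = (-132 + y)*(1/(2*y)) = (-132 + y)/(2*y))
G(J, g) = -73 (G(J, g) = -49 - 24 = -73)
h(12)*92 + ((G(-99, 96) - 1*6984) - W(-7)) = (2*12²)*92 + ((-73 - 1*6984) - (-132 - 7)/(2*(-7))) = (2*144)*92 + ((-73 - 6984) - (-1)*(-139)/(2*7)) = 288*92 + (-7057 - 1*139/14) = 26496 + (-7057 - 139/14) = 26496 - 98937/14 = 272007/14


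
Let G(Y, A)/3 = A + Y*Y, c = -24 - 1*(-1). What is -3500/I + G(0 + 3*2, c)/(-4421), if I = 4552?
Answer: -3912757/5031098 ≈ -0.77771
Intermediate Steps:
c = -23 (c = -24 + 1 = -23)
G(Y, A) = 3*A + 3*Y² (G(Y, A) = 3*(A + Y*Y) = 3*(A + Y²) = 3*A + 3*Y²)
-3500/I + G(0 + 3*2, c)/(-4421) = -3500/4552 + (3*(-23) + 3*(0 + 3*2)²)/(-4421) = -3500*1/4552 + (-69 + 3*(0 + 6)²)*(-1/4421) = -875/1138 + (-69 + 3*6²)*(-1/4421) = -875/1138 + (-69 + 3*36)*(-1/4421) = -875/1138 + (-69 + 108)*(-1/4421) = -875/1138 + 39*(-1/4421) = -875/1138 - 39/4421 = -3912757/5031098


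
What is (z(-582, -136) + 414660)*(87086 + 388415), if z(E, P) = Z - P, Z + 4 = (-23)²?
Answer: 197485550821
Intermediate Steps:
Z = 525 (Z = -4 + (-23)² = -4 + 529 = 525)
z(E, P) = 525 - P
(z(-582, -136) + 414660)*(87086 + 388415) = ((525 - 1*(-136)) + 414660)*(87086 + 388415) = ((525 + 136) + 414660)*475501 = (661 + 414660)*475501 = 415321*475501 = 197485550821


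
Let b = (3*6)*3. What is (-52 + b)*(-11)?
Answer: -22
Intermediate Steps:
b = 54 (b = 18*3 = 54)
(-52 + b)*(-11) = (-52 + 54)*(-11) = 2*(-11) = -22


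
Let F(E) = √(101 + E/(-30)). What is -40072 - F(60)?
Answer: -40072 - 3*√11 ≈ -40082.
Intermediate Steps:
F(E) = √(101 - E/30) (F(E) = √(101 + E*(-1/30)) = √(101 - E/30))
-40072 - F(60) = -40072 - √(90900 - 30*60)/30 = -40072 - √(90900 - 1800)/30 = -40072 - √89100/30 = -40072 - 90*√11/30 = -40072 - 3*√11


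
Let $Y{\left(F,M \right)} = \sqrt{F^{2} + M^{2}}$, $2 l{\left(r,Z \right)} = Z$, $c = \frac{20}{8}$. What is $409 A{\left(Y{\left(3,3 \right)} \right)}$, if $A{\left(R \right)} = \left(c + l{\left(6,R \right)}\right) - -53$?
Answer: $\frac{45399}{2} + \frac{1227 \sqrt{2}}{2} \approx 23567.0$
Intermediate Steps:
$c = \frac{5}{2}$ ($c = 20 \cdot \frac{1}{8} = \frac{5}{2} \approx 2.5$)
$l{\left(r,Z \right)} = \frac{Z}{2}$
$A{\left(R \right)} = \frac{111}{2} + \frac{R}{2}$ ($A{\left(R \right)} = \left(\frac{5}{2} + \frac{R}{2}\right) - -53 = \left(\frac{5}{2} + \frac{R}{2}\right) + 53 = \frac{111}{2} + \frac{R}{2}$)
$409 A{\left(Y{\left(3,3 \right)} \right)} = 409 \left(\frac{111}{2} + \frac{\sqrt{3^{2} + 3^{2}}}{2}\right) = 409 \left(\frac{111}{2} + \frac{\sqrt{9 + 9}}{2}\right) = 409 \left(\frac{111}{2} + \frac{\sqrt{18}}{2}\right) = 409 \left(\frac{111}{2} + \frac{3 \sqrt{2}}{2}\right) = \frac{45399}{2} + \frac{1227 \sqrt{2}}{2}$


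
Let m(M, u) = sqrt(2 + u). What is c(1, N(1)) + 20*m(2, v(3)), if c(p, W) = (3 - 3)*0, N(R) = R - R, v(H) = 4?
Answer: 20*sqrt(6) ≈ 48.990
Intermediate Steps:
N(R) = 0
c(p, W) = 0 (c(p, W) = 0*0 = 0)
c(1, N(1)) + 20*m(2, v(3)) = 0 + 20*sqrt(2 + 4) = 0 + 20*sqrt(6) = 20*sqrt(6)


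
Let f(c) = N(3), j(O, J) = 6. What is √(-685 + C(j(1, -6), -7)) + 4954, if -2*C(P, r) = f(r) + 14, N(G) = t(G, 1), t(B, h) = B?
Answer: 4954 + I*√2774/2 ≈ 4954.0 + 26.334*I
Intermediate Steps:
N(G) = G
f(c) = 3
C(P, r) = -17/2 (C(P, r) = -(3 + 14)/2 = -½*17 = -17/2)
√(-685 + C(j(1, -6), -7)) + 4954 = √(-685 - 17/2) + 4954 = √(-1387/2) + 4954 = I*√2774/2 + 4954 = 4954 + I*√2774/2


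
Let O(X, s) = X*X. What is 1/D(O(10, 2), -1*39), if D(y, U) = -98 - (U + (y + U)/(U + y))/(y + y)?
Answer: -100/9781 ≈ -0.010224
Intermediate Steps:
O(X, s) = X²
D(y, U) = -98 - (1 + U)/(2*y) (D(y, U) = -98 - (U + (U + y)/(U + y))/(2*y) = -98 - (U + 1)*1/(2*y) = -98 - (1 + U)*1/(2*y) = -98 - (1 + U)/(2*y))
1/D(O(10, 2), -1*39) = 1/((-1 - (-1)*39 - 196*10²)/(2*(10²))) = 1/((½)*(-1 - 1*(-39) - 196*100)/100) = 1/((½)*(1/100)*(-1 + 39 - 19600)) = 1/((½)*(1/100)*(-19562)) = 1/(-9781/100) = -100/9781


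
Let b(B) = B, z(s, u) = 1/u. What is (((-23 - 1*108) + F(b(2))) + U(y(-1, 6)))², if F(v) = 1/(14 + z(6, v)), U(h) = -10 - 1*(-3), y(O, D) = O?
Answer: 16000000/841 ≈ 19025.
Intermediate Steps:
U(h) = -7 (U(h) = -10 + 3 = -7)
F(v) = 1/(14 + 1/v)
(((-23 - 1*108) + F(b(2))) + U(y(-1, 6)))² = (((-23 - 1*108) + 2/(1 + 14*2)) - 7)² = (((-23 - 108) + 2/(1 + 28)) - 7)² = ((-131 + 2/29) - 7)² = (-3797/29 - 7)² = (-4000/29)² = 16000000/841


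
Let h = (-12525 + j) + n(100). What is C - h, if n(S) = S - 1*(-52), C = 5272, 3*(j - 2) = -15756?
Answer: 22895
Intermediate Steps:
j = -5250 (j = 2 + (⅓)*(-15756) = 2 - 5252 = -5250)
n(S) = 52 + S (n(S) = S + 52 = 52 + S)
h = -17623 (h = (-12525 - 5250) + (52 + 100) = -17775 + 152 = -17623)
C - h = 5272 - 1*(-17623) = 5272 + 17623 = 22895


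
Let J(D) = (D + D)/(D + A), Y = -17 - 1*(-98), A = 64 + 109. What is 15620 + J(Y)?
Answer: 1983821/127 ≈ 15621.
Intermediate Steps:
A = 173
Y = 81 (Y = -17 + 98 = 81)
J(D) = 2*D/(173 + D) (J(D) = (D + D)/(D + 173) = (2*D)/(173 + D) = 2*D/(173 + D))
15620 + J(Y) = 15620 + 2*81/(173 + 81) = 15620 + 2*81/254 = 15620 + 2*81*(1/254) = 15620 + 81/127 = 1983821/127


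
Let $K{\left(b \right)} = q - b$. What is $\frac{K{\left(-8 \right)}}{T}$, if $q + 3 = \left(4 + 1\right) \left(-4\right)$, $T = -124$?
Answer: $\frac{15}{124} \approx 0.12097$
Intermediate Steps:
$q = -23$ ($q = -3 + \left(4 + 1\right) \left(-4\right) = -3 + 5 \left(-4\right) = -3 - 20 = -23$)
$K{\left(b \right)} = -23 - b$
$\frac{K{\left(-8 \right)}}{T} = \frac{-23 - -8}{-124} = \left(-23 + 8\right) \left(- \frac{1}{124}\right) = \left(-15\right) \left(- \frac{1}{124}\right) = \frac{15}{124}$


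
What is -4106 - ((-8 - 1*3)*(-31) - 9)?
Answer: -4438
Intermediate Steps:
-4106 - ((-8 - 1*3)*(-31) - 9) = -4106 - ((-8 - 3)*(-31) - 9) = -4106 - (-11*(-31) - 9) = -4106 - (341 - 9) = -4106 - 1*332 = -4106 - 332 = -4438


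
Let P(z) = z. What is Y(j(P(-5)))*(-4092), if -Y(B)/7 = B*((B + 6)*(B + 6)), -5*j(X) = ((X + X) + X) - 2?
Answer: 1075668132/125 ≈ 8.6053e+6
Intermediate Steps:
j(X) = 2/5 - 3*X/5 (j(X) = -(((X + X) + X) - 2)/5 = -((2*X + X) - 2)/5 = -(3*X - 2)/5 = -(-2 + 3*X)/5 = 2/5 - 3*X/5)
Y(B) = -7*B*(6 + B)**2 (Y(B) = -7*B*(B + 6)*(B + 6) = -7*B*(6 + B)*(6 + B) = -7*B*(6 + B)**2)
Y(j(P(-5)))*(-4092) = -7*(2/5 - 3/5*(-5))*(6 + (2/5 - 3/5*(-5)))**2*(-4092) = -7*(2/5 + 3)*(6 + (2/5 + 3))**2*(-4092) = -7*17/5*(6 + 17/5)**2*(-4092) = -7*17/5*(47/5)**2*(-4092) = -7*17/5*2209/25*(-4092) = -262871/125*(-4092) = 1075668132/125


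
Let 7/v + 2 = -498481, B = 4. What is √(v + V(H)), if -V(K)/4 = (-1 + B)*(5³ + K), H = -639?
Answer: 19*√471732020579/166161 ≈ 78.537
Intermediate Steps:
V(K) = -1500 - 12*K (V(K) = -4*(-1 + 4)*(5³ + K) = -12*(125 + K) = -4*(375 + 3*K) = -1500 - 12*K)
v = -7/498483 (v = 7/(-2 - 498481) = 7/(-498483) = 7*(-1/498483) = -7/498483 ≈ -1.4043e-5)
√(v + V(H)) = √(-7/498483 + (-1500 - 12*(-639))) = √(-7/498483 + (-1500 + 7668)) = √(-7/498483 + 6168) = √(3074643137/498483) = 19*√471732020579/166161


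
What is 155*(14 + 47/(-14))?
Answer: 23095/14 ≈ 1649.6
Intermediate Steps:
155*(14 + 47/(-14)) = 155*(14 + 47*(-1/14)) = 155*(14 - 47/14) = 155*(149/14) = 23095/14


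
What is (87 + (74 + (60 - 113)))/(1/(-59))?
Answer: -6372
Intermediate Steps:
(87 + (74 + (60 - 113)))/(1/(-59)) = (87 + (74 - 53))/(-1/59) = (87 + 21)*(-59) = 108*(-59) = -6372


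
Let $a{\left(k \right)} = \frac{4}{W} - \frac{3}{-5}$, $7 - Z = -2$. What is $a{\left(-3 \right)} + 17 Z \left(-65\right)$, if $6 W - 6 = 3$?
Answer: $- \frac{149126}{15} \approx -9941.7$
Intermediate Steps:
$Z = 9$ ($Z = 7 - -2 = 7 + 2 = 9$)
$W = \frac{3}{2}$ ($W = 1 + \frac{1}{6} \cdot 3 = 1 + \frac{1}{2} = \frac{3}{2} \approx 1.5$)
$a{\left(k \right)} = \frac{49}{15}$ ($a{\left(k \right)} = \frac{4}{\frac{3}{2}} - \frac{3}{-5} = 4 \cdot \frac{2}{3} - - \frac{3}{5} = \frac{8}{3} + \frac{3}{5} = \frac{49}{15}$)
$a{\left(-3 \right)} + 17 Z \left(-65\right) = \frac{49}{15} + 17 \cdot 9 \left(-65\right) = \frac{49}{15} + 153 \left(-65\right) = \frac{49}{15} - 9945 = - \frac{149126}{15}$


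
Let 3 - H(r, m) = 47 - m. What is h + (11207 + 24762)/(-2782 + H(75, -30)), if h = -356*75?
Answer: -76291169/2856 ≈ -26713.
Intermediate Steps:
H(r, m) = -44 + m (H(r, m) = 3 - (47 - m) = 3 + (-47 + m) = -44 + m)
h = -26700
h + (11207 + 24762)/(-2782 + H(75, -30)) = -26700 + (11207 + 24762)/(-2782 + (-44 - 30)) = -26700 + 35969/(-2782 - 74) = -26700 + 35969/(-2856) = -26700 + 35969*(-1/2856) = -26700 - 35969/2856 = -76291169/2856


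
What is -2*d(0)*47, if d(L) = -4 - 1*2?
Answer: 564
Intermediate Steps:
d(L) = -6 (d(L) = -4 - 2 = -6)
-2*d(0)*47 = -2*(-6)*47 = 12*47 = 564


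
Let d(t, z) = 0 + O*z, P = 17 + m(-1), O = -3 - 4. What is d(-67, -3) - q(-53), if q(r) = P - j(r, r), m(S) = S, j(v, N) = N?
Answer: -48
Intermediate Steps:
O = -7
P = 16 (P = 17 - 1 = 16)
d(t, z) = -7*z (d(t, z) = 0 - 7*z = -7*z)
q(r) = 16 - r
d(-67, -3) - q(-53) = -7*(-3) - (16 - 1*(-53)) = 21 - (16 + 53) = 21 - 1*69 = 21 - 69 = -48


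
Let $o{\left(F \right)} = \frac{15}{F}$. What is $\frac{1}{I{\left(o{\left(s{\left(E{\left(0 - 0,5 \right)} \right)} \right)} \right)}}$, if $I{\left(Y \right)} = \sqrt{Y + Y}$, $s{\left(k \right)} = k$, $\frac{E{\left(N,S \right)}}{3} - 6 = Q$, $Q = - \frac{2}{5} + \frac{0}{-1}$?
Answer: $\frac{\sqrt{14}}{5} \approx 0.74833$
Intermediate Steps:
$Q = - \frac{2}{5}$ ($Q = \left(-2\right) \frac{1}{5} + 0 \left(-1\right) = - \frac{2}{5} + 0 = - \frac{2}{5} \approx -0.4$)
$E{\left(N,S \right)} = \frac{84}{5}$ ($E{\left(N,S \right)} = 18 + 3 \left(- \frac{2}{5}\right) = 18 - \frac{6}{5} = \frac{84}{5}$)
$I{\left(Y \right)} = \sqrt{2} \sqrt{Y}$ ($I{\left(Y \right)} = \sqrt{2 Y} = \sqrt{2} \sqrt{Y}$)
$\frac{1}{I{\left(o{\left(s{\left(E{\left(0 - 0,5 \right)} \right)} \right)} \right)}} = \frac{1}{\sqrt{2} \sqrt{\frac{15}{\frac{84}{5}}}} = \frac{1}{\sqrt{2} \sqrt{15 \cdot \frac{5}{84}}} = \frac{1}{\sqrt{2} \sqrt{\frac{25}{28}}} = \frac{1}{\sqrt{2} \frac{5 \sqrt{7}}{14}} = \frac{1}{\frac{5}{14} \sqrt{14}} = \frac{\sqrt{14}}{5}$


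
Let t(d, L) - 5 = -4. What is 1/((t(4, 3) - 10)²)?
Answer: 1/81 ≈ 0.012346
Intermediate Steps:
t(d, L) = 1 (t(d, L) = 5 - 4 = 1)
1/((t(4, 3) - 10)²) = 1/((1 - 10)²) = 1/((-9)²) = 1/81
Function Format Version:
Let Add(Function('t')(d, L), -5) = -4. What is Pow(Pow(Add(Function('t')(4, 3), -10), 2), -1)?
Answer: Rational(1, 81) ≈ 0.012346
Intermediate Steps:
Function('t')(d, L) = 1 (Function('t')(d, L) = Add(5, -4) = 1)
Pow(Pow(Add(Function('t')(4, 3), -10), 2), -1) = Pow(Pow(Add(1, -10), 2), -1) = Pow(Pow(-9, 2), -1) = Pow(81, -1) = Rational(1, 81)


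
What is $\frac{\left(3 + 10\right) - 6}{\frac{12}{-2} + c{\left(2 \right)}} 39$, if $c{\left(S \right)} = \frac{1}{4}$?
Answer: $- \frac{1092}{23} \approx -47.478$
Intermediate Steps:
$c{\left(S \right)} = \frac{1}{4}$
$\frac{\left(3 + 10\right) - 6}{\frac{12}{-2} + c{\left(2 \right)}} 39 = \frac{\left(3 + 10\right) - 6}{\frac{12}{-2} + \frac{1}{4}} \cdot 39 = \frac{13 - 6}{12 \left(- \frac{1}{2}\right) + \frac{1}{4}} \cdot 39 = \frac{7}{-6 + \frac{1}{4}} \cdot 39 = \frac{7}{- \frac{23}{4}} \cdot 39 = 7 \left(- \frac{4}{23}\right) 39 = \left(- \frac{28}{23}\right) 39 = - \frac{1092}{23}$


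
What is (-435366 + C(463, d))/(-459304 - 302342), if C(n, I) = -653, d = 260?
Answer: 436019/761646 ≈ 0.57247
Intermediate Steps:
(-435366 + C(463, d))/(-459304 - 302342) = (-435366 - 653)/(-459304 - 302342) = -436019/(-761646) = -436019*(-1/761646) = 436019/761646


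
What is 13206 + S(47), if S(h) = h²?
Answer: 15415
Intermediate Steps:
13206 + S(47) = 13206 + 47² = 13206 + 2209 = 15415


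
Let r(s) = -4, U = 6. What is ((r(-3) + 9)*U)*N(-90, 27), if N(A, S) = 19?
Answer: 570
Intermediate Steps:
((r(-3) + 9)*U)*N(-90, 27) = ((-4 + 9)*6)*19 = (5*6)*19 = 30*19 = 570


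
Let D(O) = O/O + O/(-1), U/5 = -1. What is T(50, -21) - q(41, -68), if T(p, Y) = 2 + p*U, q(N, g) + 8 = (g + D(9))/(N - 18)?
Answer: -5444/23 ≈ -236.70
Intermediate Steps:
U = -5 (U = 5*(-1) = -5)
D(O) = 1 - O (D(O) = 1 + O*(-1) = 1 - O)
q(N, g) = -8 + (-8 + g)/(-18 + N) (q(N, g) = -8 + (g + (1 - 1*9))/(N - 18) = -8 + (g + (1 - 9))/(-18 + N) = -8 + (g - 8)/(-18 + N) = -8 + (-8 + g)/(-18 + N))
T(p, Y) = 2 - 5*p (T(p, Y) = 2 + p*(-5) = 2 - 5*p)
T(50, -21) - q(41, -68) = (2 - 5*50) - (136 - 68 - 8*41)/(-18 + 41) = (2 - 250) - (136 - 68 - 328)/23 = -248 - (-260)/23 = -248 - 1*(-260/23) = -248 + 260/23 = -5444/23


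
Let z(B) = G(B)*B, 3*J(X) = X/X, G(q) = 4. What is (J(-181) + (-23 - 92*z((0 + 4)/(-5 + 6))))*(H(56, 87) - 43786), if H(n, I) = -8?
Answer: 65457432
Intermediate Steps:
J(X) = ⅓ (J(X) = (X/X)/3 = (⅓)*1 = ⅓)
z(B) = 4*B
(J(-181) + (-23 - 92*z((0 + 4)/(-5 + 6))))*(H(56, 87) - 43786) = (⅓ + (-23 - 368*(0 + 4)/(-5 + 6)))*(-8 - 43786) = (⅓ + (-23 - 368*4/1))*(-43794) = (⅓ + (-23 - 368*4*1))*(-43794) = (⅓ + (-23 - 368*4))*(-43794) = (⅓ + (-23 - 92*16))*(-43794) = (⅓ + (-23 - 1472))*(-43794) = (⅓ - 1495)*(-43794) = -4484/3*(-43794) = 65457432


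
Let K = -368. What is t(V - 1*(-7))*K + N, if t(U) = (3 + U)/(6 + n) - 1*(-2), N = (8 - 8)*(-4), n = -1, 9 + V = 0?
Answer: -4048/5 ≈ -809.60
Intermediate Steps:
V = -9 (V = -9 + 0 = -9)
N = 0 (N = 0*(-4) = 0)
t(U) = 13/5 + U/5 (t(U) = (3 + U)/(6 - 1) - 1*(-2) = (3 + U)/5 + 2 = (3 + U)*(⅕) + 2 = (⅗ + U/5) + 2 = 13/5 + U/5)
t(V - 1*(-7))*K + N = (13/5 + (-9 - 1*(-7))/5)*(-368) + 0 = (13/5 + (-9 + 7)/5)*(-368) + 0 = (13/5 + (⅕)*(-2))*(-368) + 0 = (13/5 - ⅖)*(-368) + 0 = (11/5)*(-368) + 0 = -4048/5 + 0 = -4048/5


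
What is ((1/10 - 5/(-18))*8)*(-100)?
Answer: -2720/9 ≈ -302.22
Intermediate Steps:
((1/10 - 5/(-18))*8)*(-100) = ((1*(1/10) - 5*(-1/18))*8)*(-100) = ((1/10 + 5/18)*8)*(-100) = ((17/45)*8)*(-100) = (136/45)*(-100) = -2720/9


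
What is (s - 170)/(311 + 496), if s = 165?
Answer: -5/807 ≈ -0.0061958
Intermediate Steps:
(s - 170)/(311 + 496) = (165 - 170)/(311 + 496) = -5/807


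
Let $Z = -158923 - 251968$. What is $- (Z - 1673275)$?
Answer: $2084166$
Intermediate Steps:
$Z = -410891$
$- (Z - 1673275) = - (-410891 - 1673275) = \left(-1\right) \left(-2084166\right) = 2084166$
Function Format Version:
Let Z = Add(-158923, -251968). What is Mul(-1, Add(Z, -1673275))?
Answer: 2084166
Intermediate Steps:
Z = -410891
Mul(-1, Add(Z, -1673275)) = Mul(-1, Add(-410891, -1673275)) = Mul(-1, -2084166) = 2084166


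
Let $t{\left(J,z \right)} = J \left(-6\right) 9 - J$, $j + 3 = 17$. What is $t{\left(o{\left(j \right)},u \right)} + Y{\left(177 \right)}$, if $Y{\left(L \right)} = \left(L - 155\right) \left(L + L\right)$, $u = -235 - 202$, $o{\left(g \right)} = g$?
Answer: $7018$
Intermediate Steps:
$j = 14$ ($j = -3 + 17 = 14$)
$u = -437$
$t{\left(J,z \right)} = - 55 J$ ($t{\left(J,z \right)} = - 6 J 9 - J = - 54 J - J = - 55 J$)
$Y{\left(L \right)} = 2 L \left(-155 + L\right)$ ($Y{\left(L \right)} = \left(-155 + L\right) 2 L = 2 L \left(-155 + L\right)$)
$t{\left(o{\left(j \right)},u \right)} + Y{\left(177 \right)} = \left(-55\right) 14 + 2 \cdot 177 \left(-155 + 177\right) = -770 + 2 \cdot 177 \cdot 22 = -770 + 7788 = 7018$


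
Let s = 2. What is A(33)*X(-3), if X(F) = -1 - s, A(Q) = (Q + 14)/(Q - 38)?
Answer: 141/5 ≈ 28.200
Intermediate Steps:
A(Q) = (14 + Q)/(-38 + Q)
X(F) = -3 (X(F) = -1 - 1*2 = -1 - 2 = -3)
A(33)*X(-3) = ((14 + 33)/(-38 + 33))*(-3) = (47/(-5))*(-3) = -1/5*47*(-3) = -47/5*(-3) = 141/5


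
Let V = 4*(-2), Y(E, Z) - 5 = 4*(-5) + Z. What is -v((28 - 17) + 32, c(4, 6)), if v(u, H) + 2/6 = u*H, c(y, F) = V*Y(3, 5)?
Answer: -10319/3 ≈ -3439.7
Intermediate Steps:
Y(E, Z) = -15 + Z (Y(E, Z) = 5 + (4*(-5) + Z) = 5 + (-20 + Z) = -15 + Z)
V = -8
c(y, F) = 80 (c(y, F) = -8*(-15 + 5) = -8*(-10) = 80)
v(u, H) = -1/3 + H*u (v(u, H) = -1/3 + u*H = -1/3 + H*u)
-v((28 - 17) + 32, c(4, 6)) = -(-1/3 + 80*((28 - 17) + 32)) = -(-1/3 + 80*(11 + 32)) = -(-1/3 + 80*43) = -(-1/3 + 3440) = -1*10319/3 = -10319/3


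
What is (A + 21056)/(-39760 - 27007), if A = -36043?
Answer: 14987/66767 ≈ 0.22447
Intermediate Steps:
(A + 21056)/(-39760 - 27007) = (-36043 + 21056)/(-39760 - 27007) = -14987/(-66767) = -14987*(-1/66767) = 14987/66767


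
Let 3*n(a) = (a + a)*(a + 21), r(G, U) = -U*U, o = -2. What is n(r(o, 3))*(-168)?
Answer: 12096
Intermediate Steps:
r(G, U) = -U**2
n(a) = 2*a*(21 + a)/3 (n(a) = ((a + a)*(a + 21))/3 = ((2*a)*(21 + a))/3 = (2*a*(21 + a))/3 = 2*a*(21 + a)/3)
n(r(o, 3))*(-168) = (2*(-1*3**2)*(21 - 1*3**2)/3)*(-168) = (2*(-1*9)*(21 - 1*9)/3)*(-168) = ((2/3)*(-9)*(21 - 9))*(-168) = ((2/3)*(-9)*12)*(-168) = -72*(-168) = 12096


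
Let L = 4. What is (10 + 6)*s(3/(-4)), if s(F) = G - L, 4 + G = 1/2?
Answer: -120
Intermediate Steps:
G = -7/2 (G = -4 + 1/2 = -4 + 1*(½) = -4 + ½ = -7/2 ≈ -3.5000)
s(F) = -15/2 (s(F) = -7/2 - 1*4 = -7/2 - 4 = -15/2)
(10 + 6)*s(3/(-4)) = (10 + 6)*(-15/2) = 16*(-15/2) = -120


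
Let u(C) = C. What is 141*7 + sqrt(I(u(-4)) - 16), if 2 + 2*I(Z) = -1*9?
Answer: 987 + I*sqrt(86)/2 ≈ 987.0 + 4.6368*I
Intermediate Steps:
I(Z) = -11/2 (I(Z) = -1 + (-1*9)/2 = -1 + (1/2)*(-9) = -1 - 9/2 = -11/2)
141*7 + sqrt(I(u(-4)) - 16) = 141*7 + sqrt(-11/2 - 16) = 987 + sqrt(-43/2) = 987 + I*sqrt(86)/2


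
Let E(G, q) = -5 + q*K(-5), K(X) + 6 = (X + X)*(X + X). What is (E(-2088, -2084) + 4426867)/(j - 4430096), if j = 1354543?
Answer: -4230966/3075553 ≈ -1.3757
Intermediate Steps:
K(X) = -6 + 4*X² (K(X) = -6 + (X + X)*(X + X) = -6 + (2*X)*(2*X) = -6 + 4*X²)
E(G, q) = -5 + 94*q (E(G, q) = -5 + q*(-6 + 4*(-5)²) = -5 + q*(-6 + 4*25) = -5 + q*(-6 + 100) = -5 + q*94 = -5 + 94*q)
(E(-2088, -2084) + 4426867)/(j - 4430096) = ((-5 + 94*(-2084)) + 4426867)/(1354543 - 4430096) = ((-5 - 195896) + 4426867)/(-3075553) = (-195901 + 4426867)*(-1/3075553) = 4230966*(-1/3075553) = -4230966/3075553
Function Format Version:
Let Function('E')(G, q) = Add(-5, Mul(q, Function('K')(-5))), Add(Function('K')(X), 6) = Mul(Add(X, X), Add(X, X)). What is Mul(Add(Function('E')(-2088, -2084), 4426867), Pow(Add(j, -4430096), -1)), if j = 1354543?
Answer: Rational(-4230966, 3075553) ≈ -1.3757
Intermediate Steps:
Function('K')(X) = Add(-6, Mul(4, Pow(X, 2))) (Function('K')(X) = Add(-6, Mul(Add(X, X), Add(X, X))) = Add(-6, Mul(Mul(2, X), Mul(2, X))) = Add(-6, Mul(4, Pow(X, 2))))
Function('E')(G, q) = Add(-5, Mul(94, q)) (Function('E')(G, q) = Add(-5, Mul(q, Add(-6, Mul(4, Pow(-5, 2))))) = Add(-5, Mul(q, Add(-6, Mul(4, 25)))) = Add(-5, Mul(q, Add(-6, 100))) = Add(-5, Mul(q, 94)) = Add(-5, Mul(94, q)))
Mul(Add(Function('E')(-2088, -2084), 4426867), Pow(Add(j, -4430096), -1)) = Mul(Add(Add(-5, Mul(94, -2084)), 4426867), Pow(Add(1354543, -4430096), -1)) = Mul(Add(Add(-5, -195896), 4426867), Pow(-3075553, -1)) = Mul(Add(-195901, 4426867), Rational(-1, 3075553)) = Mul(4230966, Rational(-1, 3075553)) = Rational(-4230966, 3075553)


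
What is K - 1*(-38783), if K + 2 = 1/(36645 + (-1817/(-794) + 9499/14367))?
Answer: 16212697488313053/418057746755 ≈ 38781.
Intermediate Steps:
K = -836104086112/418057746755 (K = -2 + 1/(36645 + (-1817/(-794) + 9499/14367)) = -2 + 1/(36645 + (-1817*(-1/794) + 9499*(1/14367))) = -2 + 1/(36645 + (1817/794 + 9499/14367)) = -2 + 1/(36645 + 33647045/11407398) = -2 + 1/(418057746755/11407398) = -2 + 11407398/418057746755 = -836104086112/418057746755 ≈ -2.0000)
K - 1*(-38783) = -836104086112/418057746755 - 1*(-38783) = -836104086112/418057746755 + 38783 = 16212697488313053/418057746755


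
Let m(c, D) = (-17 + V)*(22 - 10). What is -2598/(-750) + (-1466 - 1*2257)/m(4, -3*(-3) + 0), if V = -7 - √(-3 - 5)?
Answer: 8107/500 - 17*I*√2/16 ≈ 16.214 - 1.5026*I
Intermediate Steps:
V = -7 - 2*I*√2 (V = -7 - √(-8) = -7 - 2*I*√2 ≈ -7.0 - 2.8284*I)
m(c, D) = -288 - 24*I*√2 (m(c, D) = (-17 + (-7 - 2*I*√2))*(22 - 10) = (-24 - 2*I*√2)*12 = -288 - 24*I*√2)
-2598/(-750) + (-1466 - 1*2257)/m(4, -3*(-3) + 0) = -2598/(-750) + (-1466 - 1*2257)/(-288 - 24*I*√2) = -2598*(-1/750) + (-1466 - 2257)/(-288 - 24*I*√2) = 433/125 - 3723/(-288 - 24*I*√2)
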